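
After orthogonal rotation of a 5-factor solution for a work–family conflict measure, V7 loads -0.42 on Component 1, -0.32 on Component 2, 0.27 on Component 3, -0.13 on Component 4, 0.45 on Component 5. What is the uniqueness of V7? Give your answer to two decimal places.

h² = (-0.42)² + (-0.32)² + 0.27² + (-0.13)² + 0.45² = 0.1764 + 0.1024 + 0.0729 + 0.0169 + 0.2025 = 0.5711
Uniqueness u² = 1 − h² = 1 − 0.5711 = 0.4289

0.43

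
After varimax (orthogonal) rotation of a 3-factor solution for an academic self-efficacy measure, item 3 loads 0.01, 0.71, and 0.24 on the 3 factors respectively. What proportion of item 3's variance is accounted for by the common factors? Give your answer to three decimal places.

h² = 0.01² + 0.71² + 0.24² = 0.0001 + 0.5041 + 0.0576 = 0.5618

0.562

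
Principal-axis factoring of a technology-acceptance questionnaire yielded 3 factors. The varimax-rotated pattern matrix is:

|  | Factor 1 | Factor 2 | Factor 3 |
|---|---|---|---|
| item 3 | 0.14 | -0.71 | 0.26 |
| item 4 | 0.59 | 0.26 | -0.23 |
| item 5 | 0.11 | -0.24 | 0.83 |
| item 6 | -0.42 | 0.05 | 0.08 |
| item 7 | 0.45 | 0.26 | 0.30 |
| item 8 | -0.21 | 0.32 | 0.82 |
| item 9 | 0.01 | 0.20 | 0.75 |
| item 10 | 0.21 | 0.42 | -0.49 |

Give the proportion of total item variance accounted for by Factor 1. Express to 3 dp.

0.106

SS loadings for Factor 1 = 0.14² + 0.59² + 0.11² + (-0.42)² + 0.45² + (-0.21)² + 0.01² + 0.21² = 0.8470
Proportion of variance = 0.8470 / 8 = 0.1059.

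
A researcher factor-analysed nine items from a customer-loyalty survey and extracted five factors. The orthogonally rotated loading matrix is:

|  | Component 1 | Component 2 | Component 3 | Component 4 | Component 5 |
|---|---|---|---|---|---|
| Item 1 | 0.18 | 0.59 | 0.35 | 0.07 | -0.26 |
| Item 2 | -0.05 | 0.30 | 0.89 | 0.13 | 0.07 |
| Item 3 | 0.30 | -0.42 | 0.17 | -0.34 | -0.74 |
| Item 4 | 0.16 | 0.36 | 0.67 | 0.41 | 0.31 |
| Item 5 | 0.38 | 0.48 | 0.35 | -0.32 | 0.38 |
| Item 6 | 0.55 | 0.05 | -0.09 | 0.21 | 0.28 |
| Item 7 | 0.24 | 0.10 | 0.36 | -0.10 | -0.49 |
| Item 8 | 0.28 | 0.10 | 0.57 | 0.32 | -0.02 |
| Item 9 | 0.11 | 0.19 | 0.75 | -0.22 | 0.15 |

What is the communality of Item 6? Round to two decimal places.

h² = 0.55² + 0.05² + (-0.09)² + 0.21² + 0.28² = 0.3025 + 0.0025 + 0.0081 + 0.0441 + 0.0784 = 0.4356

0.44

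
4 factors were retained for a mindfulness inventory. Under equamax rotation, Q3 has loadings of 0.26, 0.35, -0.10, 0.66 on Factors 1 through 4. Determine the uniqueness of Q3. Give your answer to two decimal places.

0.36

h² = 0.26² + 0.35² + (-0.10)² + 0.66² = 0.0676 + 0.1225 + 0.0100 + 0.4356 = 0.6357
Uniqueness u² = 1 − h² = 1 − 0.6357 = 0.3643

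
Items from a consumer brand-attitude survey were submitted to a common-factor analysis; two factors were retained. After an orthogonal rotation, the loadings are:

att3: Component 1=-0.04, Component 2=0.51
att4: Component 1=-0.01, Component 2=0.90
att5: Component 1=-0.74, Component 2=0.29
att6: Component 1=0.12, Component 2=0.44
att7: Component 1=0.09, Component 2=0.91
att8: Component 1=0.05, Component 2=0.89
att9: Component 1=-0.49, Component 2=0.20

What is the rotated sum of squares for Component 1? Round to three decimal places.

SS loadings for Component 1 = (-0.04)² + (-0.01)² + (-0.74)² + 0.12² + 0.09² + 0.05² + (-0.49)² = 0.0016 + 0.0001 + 0.5476 + 0.0144 + 0.0081 + 0.0025 + 0.2401 = 0.8144

0.814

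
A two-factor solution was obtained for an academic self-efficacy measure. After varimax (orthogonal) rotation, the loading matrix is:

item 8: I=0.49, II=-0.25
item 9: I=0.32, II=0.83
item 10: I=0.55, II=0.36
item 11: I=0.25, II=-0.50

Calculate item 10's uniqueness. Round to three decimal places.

h² = 0.55² + 0.36² = 0.3025 + 0.1296 = 0.4321
Uniqueness u² = 1 − h² = 1 − 0.4321 = 0.5679

0.568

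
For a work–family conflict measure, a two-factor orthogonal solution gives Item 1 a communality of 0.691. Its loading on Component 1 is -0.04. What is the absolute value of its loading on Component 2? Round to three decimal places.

Under orthogonal rotation h² = Σλ², so λ_Component 2² = h² − (0.0016) = 0.691 − 0.0016 = 0.6894.
|λ| = √0.6894 = 0.8303.

0.830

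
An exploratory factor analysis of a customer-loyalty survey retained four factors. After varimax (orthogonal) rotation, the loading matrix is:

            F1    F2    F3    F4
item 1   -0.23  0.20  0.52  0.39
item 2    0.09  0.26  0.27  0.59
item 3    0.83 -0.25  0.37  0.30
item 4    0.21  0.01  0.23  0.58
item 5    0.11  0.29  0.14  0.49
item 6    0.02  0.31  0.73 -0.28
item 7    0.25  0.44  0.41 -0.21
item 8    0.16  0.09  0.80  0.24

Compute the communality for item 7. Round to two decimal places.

h² = 0.25² + 0.44² + 0.41² + (-0.21)² = 0.0625 + 0.1936 + 0.1681 + 0.0441 = 0.4683

0.47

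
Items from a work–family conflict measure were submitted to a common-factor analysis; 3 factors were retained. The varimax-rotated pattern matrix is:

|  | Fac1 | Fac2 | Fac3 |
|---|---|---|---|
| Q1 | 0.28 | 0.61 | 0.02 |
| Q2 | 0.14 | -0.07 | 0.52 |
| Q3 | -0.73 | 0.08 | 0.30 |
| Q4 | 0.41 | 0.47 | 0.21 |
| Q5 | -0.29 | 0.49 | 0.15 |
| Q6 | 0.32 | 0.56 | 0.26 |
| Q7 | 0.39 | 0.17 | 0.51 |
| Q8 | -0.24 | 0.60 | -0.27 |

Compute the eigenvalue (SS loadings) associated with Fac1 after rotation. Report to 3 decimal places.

SS loadings for Fac1 = 0.28² + 0.14² + (-0.73)² + 0.41² + (-0.29)² + 0.32² + 0.39² + (-0.24)² = 0.0784 + 0.0196 + 0.5329 + 0.1681 + 0.0841 + 0.1024 + 0.1521 + 0.0576 = 1.1952

1.195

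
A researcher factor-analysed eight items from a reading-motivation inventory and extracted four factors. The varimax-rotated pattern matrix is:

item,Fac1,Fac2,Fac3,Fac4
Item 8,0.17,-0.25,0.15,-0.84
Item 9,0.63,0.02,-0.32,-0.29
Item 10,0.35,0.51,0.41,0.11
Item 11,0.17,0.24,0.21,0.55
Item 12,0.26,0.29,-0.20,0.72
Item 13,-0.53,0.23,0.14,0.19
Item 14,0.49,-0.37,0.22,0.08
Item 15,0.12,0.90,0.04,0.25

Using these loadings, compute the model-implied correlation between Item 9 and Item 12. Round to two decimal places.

r̂ = Σ λ_i·λ_j across factors = (0.63)(0.26) + (0.02)(0.29) + (-0.32)(-0.20) + (-0.29)(0.72)
  = +0.1638 +0.0058 +0.0640 -0.2088 = 0.0248

0.02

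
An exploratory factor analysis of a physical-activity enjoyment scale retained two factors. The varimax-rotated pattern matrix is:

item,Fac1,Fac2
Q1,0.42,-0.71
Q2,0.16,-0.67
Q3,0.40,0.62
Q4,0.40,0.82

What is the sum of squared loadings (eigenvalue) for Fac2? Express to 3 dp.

SS loadings for Fac2 = (-0.71)² + (-0.67)² + 0.62² + 0.82² = 0.5041 + 0.4489 + 0.3844 + 0.6724 = 2.0098

2.010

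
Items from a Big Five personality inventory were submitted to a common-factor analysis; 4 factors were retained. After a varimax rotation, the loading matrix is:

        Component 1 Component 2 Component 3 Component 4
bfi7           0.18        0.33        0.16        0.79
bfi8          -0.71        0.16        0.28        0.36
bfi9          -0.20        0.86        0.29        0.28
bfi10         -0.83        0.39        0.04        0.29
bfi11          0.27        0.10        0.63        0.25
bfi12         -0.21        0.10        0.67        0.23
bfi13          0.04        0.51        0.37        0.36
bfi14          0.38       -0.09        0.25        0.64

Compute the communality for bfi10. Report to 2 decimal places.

h² = (-0.83)² + 0.39² + 0.04² + 0.29² = 0.6889 + 0.1521 + 0.0016 + 0.0841 = 0.9267

0.93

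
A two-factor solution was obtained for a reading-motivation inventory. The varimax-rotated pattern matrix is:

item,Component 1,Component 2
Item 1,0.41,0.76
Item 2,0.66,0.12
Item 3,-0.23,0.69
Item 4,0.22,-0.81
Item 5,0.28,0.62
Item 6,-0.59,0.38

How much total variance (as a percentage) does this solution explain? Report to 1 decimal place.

56.4%

SS loadings by factor: 1.1315, 2.2530; total = 3.3845.
Total variance with 6 standardized items is 6, so the solution explains 3.3845/6 = 0.5641 = 56.41%.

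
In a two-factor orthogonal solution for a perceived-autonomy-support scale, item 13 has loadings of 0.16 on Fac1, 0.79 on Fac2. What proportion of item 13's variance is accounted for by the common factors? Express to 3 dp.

h² = 0.16² + 0.79² = 0.0256 + 0.6241 = 0.6497

0.650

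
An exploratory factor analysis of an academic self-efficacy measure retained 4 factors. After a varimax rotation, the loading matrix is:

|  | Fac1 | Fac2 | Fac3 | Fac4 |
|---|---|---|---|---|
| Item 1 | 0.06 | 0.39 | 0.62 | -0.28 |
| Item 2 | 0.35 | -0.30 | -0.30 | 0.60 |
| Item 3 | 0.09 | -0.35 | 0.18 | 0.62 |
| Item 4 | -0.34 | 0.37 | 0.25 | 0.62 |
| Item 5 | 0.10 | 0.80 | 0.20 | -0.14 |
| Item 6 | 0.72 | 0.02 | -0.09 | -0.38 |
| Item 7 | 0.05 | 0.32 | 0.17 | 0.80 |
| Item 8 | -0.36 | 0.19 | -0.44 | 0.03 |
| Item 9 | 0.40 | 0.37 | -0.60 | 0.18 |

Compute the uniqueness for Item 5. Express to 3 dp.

h² = 0.10² + 0.80² + 0.20² + (-0.14)² = 0.0100 + 0.6400 + 0.0400 + 0.0196 = 0.7096
Uniqueness u² = 1 − h² = 1 − 0.7096 = 0.2904

0.290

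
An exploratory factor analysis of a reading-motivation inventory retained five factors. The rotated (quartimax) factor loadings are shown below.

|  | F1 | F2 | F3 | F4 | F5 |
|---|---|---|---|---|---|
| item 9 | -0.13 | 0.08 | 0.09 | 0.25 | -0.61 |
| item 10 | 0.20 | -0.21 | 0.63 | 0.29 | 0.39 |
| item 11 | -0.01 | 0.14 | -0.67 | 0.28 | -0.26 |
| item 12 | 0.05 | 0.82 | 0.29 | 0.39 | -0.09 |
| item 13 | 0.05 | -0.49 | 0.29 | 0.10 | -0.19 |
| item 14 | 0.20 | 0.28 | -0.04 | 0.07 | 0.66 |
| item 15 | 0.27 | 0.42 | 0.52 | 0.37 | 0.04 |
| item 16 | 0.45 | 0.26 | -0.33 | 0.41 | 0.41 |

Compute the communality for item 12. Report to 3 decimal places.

0.919

h² = 0.05² + 0.82² + 0.29² + 0.39² + (-0.09)² = 0.0025 + 0.6724 + 0.0841 + 0.1521 + 0.0081 = 0.9192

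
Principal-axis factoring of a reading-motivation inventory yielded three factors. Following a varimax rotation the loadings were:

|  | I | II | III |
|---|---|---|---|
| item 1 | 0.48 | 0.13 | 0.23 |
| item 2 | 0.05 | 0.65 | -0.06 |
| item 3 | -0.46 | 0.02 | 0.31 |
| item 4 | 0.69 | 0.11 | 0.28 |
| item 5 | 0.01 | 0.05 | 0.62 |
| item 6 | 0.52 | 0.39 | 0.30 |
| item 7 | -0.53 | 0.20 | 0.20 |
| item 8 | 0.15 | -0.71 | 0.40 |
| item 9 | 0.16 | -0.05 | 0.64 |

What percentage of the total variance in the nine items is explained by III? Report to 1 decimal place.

14.6%

SS loadings for III = 0.23² + (-0.06)² + 0.31² + 0.28² + 0.62² + 0.30² + 0.20² + 0.40² + 0.64² = 1.3150
With 9 standardized items, total variance = 9. Proportion = 1.3150/9 = 0.1461 → 14.61%.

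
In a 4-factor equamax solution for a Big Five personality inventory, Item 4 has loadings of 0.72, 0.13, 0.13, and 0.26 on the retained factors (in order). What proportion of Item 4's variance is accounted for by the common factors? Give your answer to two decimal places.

0.62

h² = 0.72² + 0.13² + 0.13² + 0.26² = 0.5184 + 0.0169 + 0.0169 + 0.0676 = 0.6198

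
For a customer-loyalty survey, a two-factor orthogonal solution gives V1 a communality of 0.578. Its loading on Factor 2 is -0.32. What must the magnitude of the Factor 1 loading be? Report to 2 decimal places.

0.69

Under orthogonal rotation h² = Σλ², so λ_Factor 1² = h² − (0.1024) = 0.578 − 0.1024 = 0.4756.
|λ| = √0.4756 = 0.6896.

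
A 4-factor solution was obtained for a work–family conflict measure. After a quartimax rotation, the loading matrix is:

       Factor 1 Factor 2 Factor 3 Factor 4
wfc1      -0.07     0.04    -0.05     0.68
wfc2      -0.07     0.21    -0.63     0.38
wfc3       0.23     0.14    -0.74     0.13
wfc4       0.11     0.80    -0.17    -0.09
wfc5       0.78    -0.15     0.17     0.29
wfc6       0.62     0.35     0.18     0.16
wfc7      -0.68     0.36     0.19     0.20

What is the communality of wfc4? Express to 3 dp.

0.689

h² = 0.11² + 0.80² + (-0.17)² + (-0.09)² = 0.0121 + 0.6400 + 0.0289 + 0.0081 = 0.6891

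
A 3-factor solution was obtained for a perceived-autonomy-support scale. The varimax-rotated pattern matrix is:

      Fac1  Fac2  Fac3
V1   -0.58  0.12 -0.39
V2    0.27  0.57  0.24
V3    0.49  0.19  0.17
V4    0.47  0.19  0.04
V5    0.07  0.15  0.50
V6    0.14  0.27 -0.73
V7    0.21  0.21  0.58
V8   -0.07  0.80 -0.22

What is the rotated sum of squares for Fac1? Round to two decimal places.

0.94

SS loadings for Fac1 = (-0.58)² + 0.27² + 0.49² + 0.47² + 0.07² + 0.14² + 0.21² + (-0.07)² = 0.3364 + 0.0729 + 0.2401 + 0.2209 + 0.0049 + 0.0196 + 0.0441 + 0.0049 = 0.9438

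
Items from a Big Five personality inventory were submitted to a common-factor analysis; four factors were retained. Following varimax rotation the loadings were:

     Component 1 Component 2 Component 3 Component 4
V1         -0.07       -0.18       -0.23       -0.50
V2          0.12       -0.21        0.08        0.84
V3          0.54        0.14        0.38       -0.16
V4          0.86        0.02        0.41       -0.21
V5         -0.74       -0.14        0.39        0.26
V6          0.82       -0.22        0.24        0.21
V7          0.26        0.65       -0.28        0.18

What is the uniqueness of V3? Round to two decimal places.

0.52

h² = 0.54² + 0.14² + 0.38² + (-0.16)² = 0.2916 + 0.0196 + 0.1444 + 0.0256 = 0.4812
Uniqueness u² = 1 − h² = 1 − 0.4812 = 0.5188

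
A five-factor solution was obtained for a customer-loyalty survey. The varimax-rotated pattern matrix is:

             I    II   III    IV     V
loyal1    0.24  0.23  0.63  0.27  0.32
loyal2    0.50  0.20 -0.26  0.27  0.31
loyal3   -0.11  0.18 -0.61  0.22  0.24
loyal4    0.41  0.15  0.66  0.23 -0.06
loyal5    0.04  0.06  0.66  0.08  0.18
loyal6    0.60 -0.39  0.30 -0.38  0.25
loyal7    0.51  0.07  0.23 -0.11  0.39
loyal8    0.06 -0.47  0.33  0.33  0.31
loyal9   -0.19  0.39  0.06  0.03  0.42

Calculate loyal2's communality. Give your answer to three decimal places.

0.527

h² = 0.50² + 0.20² + (-0.26)² + 0.27² + 0.31² = 0.2500 + 0.0400 + 0.0676 + 0.0729 + 0.0961 = 0.5266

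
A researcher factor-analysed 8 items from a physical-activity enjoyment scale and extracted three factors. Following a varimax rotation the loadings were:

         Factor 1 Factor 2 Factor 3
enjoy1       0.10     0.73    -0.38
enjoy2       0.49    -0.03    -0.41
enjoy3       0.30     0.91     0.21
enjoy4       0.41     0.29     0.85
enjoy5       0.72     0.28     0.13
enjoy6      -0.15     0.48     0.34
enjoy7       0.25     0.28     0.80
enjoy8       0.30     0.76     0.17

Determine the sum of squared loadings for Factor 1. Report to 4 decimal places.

SS loadings for Factor 1 = 0.10² + 0.49² + 0.30² + 0.41² + 0.72² + (-0.15)² + 0.25² + 0.30² = 0.0100 + 0.2401 + 0.0900 + 0.1681 + 0.5184 + 0.0225 + 0.0625 + 0.0900 = 1.2016

1.2016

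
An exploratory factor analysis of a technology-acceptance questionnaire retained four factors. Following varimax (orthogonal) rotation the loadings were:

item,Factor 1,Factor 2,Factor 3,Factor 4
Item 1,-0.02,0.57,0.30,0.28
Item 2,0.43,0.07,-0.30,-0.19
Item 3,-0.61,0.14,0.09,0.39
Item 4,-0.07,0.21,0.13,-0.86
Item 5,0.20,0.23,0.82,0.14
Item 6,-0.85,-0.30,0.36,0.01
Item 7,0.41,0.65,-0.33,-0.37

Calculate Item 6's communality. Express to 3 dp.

0.942

h² = (-0.85)² + (-0.30)² + 0.36² + 0.01² = 0.7225 + 0.0900 + 0.1296 + 0.0001 = 0.9422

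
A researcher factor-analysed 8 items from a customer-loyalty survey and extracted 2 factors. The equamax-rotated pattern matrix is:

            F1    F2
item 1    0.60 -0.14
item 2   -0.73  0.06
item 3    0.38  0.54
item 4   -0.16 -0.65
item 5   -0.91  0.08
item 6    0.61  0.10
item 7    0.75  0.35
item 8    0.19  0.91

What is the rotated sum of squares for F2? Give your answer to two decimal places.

1.70

SS loadings for F2 = (-0.14)² + 0.06² + 0.54² + (-0.65)² + 0.08² + 0.10² + 0.35² + 0.91² = 0.0196 + 0.0036 + 0.2916 + 0.4225 + 0.0064 + 0.0100 + 0.1225 + 0.8281 = 1.7043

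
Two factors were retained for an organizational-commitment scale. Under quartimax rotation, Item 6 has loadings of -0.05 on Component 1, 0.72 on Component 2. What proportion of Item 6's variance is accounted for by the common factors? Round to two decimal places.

0.52

h² = (-0.05)² + 0.72² = 0.0025 + 0.5184 = 0.5209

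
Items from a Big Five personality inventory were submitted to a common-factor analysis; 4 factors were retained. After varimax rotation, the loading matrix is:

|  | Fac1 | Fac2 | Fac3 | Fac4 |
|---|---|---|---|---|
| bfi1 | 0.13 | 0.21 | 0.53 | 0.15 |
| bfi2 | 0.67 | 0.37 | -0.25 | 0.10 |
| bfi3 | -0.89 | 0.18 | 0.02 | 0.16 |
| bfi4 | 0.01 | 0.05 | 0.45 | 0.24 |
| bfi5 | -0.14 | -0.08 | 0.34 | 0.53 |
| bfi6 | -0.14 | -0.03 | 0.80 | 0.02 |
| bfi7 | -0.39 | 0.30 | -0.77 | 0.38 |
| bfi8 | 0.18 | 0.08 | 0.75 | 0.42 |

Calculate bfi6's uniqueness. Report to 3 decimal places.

h² = (-0.14)² + (-0.03)² + 0.80² + 0.02² = 0.0196 + 0.0009 + 0.6400 + 0.0004 = 0.6609
Uniqueness u² = 1 − h² = 1 − 0.6609 = 0.3391

0.339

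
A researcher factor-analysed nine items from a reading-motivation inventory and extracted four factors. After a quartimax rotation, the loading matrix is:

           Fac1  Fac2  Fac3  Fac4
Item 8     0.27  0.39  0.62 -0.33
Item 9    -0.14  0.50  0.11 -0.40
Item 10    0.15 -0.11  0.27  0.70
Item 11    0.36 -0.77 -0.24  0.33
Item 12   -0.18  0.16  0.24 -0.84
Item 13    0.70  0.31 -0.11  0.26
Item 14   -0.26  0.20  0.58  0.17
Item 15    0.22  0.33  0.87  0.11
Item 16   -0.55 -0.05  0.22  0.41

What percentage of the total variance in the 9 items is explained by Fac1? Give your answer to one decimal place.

SS loadings for Fac1 = 0.27² + (-0.14)² + 0.15² + 0.36² + (-0.18)² + 0.70² + (-0.26)² + 0.22² + (-0.55)² = 1.1855
With 9 standardized items, total variance = 9. Proportion = 1.1855/9 = 0.1317 → 13.17%.

13.2%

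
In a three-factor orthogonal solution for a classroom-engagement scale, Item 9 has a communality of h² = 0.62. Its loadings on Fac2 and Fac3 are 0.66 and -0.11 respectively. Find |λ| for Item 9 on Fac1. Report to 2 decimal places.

Under orthogonal rotation h² = Σλ², so λ_Fac1² = h² − (0.4477) = 0.62 − 0.4477 = 0.1723.
|λ| = √0.1723 = 0.4151.

0.42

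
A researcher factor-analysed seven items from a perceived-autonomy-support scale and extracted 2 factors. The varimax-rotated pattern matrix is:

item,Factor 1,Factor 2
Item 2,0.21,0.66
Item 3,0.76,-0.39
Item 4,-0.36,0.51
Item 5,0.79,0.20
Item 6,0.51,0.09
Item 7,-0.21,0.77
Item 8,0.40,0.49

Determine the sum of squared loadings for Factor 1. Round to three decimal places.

SS loadings for Factor 1 = 0.21² + 0.76² + (-0.36)² + 0.79² + 0.51² + (-0.21)² + 0.40² = 0.0441 + 0.5776 + 0.1296 + 0.6241 + 0.2601 + 0.0441 + 0.1600 = 1.8396

1.840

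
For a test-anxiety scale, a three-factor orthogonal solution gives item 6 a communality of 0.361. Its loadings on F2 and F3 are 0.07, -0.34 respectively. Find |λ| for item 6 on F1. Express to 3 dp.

Under orthogonal rotation h² = Σλ², so λ_F1² = h² − (0.1205) = 0.361 − 0.1205 = 0.2405.
|λ| = √0.2405 = 0.4904.

0.490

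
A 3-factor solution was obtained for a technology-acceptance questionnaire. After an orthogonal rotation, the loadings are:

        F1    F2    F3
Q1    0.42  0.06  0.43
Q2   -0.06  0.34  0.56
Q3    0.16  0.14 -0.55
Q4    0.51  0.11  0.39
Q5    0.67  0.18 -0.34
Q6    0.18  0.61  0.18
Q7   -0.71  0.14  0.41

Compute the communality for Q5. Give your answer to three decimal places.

h² = 0.67² + 0.18² + (-0.34)² = 0.4489 + 0.0324 + 0.1156 = 0.5969

0.597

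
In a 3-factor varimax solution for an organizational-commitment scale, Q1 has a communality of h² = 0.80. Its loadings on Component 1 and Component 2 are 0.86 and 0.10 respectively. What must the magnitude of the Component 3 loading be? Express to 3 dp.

0.224

Under orthogonal rotation h² = Σλ², so λ_Component 3² = h² − (0.7496) = 0.80 − 0.7496 = 0.0504.
|λ| = √0.0504 = 0.2245.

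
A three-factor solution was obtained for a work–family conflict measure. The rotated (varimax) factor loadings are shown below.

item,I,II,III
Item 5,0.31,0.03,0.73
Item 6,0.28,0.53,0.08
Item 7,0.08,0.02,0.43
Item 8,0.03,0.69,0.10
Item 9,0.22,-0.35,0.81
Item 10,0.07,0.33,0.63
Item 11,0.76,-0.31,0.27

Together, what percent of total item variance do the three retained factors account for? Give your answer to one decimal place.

SS loadings by factor: 0.8127, 1.0858, 1.8601; total = 3.7586.
Total variance with 7 standardized items is 7, so the solution explains 3.7586/7 = 0.5369 = 53.69%.

53.7%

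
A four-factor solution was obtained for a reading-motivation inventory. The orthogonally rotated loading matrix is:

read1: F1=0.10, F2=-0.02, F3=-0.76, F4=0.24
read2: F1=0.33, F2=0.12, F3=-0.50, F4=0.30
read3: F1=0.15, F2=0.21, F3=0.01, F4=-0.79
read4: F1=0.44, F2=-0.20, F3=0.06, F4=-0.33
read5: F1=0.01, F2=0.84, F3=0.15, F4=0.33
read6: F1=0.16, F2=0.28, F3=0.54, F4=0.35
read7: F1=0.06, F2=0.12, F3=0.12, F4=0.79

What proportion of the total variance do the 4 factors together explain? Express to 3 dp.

Communalities: 0.6456, 0.4633, 0.6908, 0.3461, 0.8371, 0.5181, 0.6565; Σh² = 4.1575.
Total variance with 7 standardized items is 7, so the solution explains 4.1575/7 = 0.5939.

0.594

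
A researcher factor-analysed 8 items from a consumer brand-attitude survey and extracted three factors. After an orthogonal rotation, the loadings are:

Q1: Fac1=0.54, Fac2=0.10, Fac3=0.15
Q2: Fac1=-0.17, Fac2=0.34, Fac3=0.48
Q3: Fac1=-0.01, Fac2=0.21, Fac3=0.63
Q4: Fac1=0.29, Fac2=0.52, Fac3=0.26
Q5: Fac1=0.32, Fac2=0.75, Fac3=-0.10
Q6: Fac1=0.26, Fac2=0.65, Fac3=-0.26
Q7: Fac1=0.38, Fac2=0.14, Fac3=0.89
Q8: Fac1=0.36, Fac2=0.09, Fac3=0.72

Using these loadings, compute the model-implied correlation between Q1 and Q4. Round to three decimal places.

0.248

r̂ = Σ λ_i·λ_j across factors = (0.54)(0.29) + (0.10)(0.52) + (0.15)(0.26)
  = +0.1566 +0.0520 +0.0390 = 0.2476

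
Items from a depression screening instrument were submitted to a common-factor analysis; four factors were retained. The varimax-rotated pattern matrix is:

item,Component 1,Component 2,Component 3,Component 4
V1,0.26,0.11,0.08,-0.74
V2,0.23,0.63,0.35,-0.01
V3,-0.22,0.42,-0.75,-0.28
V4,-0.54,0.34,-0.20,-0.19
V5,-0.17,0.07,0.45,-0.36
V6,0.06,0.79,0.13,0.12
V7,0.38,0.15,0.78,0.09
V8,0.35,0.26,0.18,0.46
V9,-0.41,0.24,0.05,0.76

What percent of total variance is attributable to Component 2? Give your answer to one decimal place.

SS loadings for Component 2 = 0.11² + 0.63² + 0.42² + 0.34² + 0.07² + 0.79² + 0.15² + 0.26² + 0.24² = 1.4777
With 9 standardized items, total variance = 9. Proportion = 1.4777/9 = 0.1642 → 16.42%.

16.4%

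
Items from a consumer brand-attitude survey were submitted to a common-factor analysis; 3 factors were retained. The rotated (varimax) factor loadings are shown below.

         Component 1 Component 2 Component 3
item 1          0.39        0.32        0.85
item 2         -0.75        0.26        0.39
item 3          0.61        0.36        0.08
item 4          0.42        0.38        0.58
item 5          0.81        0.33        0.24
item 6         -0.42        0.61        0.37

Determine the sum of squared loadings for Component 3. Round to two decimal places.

SS loadings for Component 3 = 0.85² + 0.39² + 0.08² + 0.58² + 0.24² + 0.37² = 0.7225 + 0.1521 + 0.0064 + 0.3364 + 0.0576 + 0.1369 = 1.4119

1.41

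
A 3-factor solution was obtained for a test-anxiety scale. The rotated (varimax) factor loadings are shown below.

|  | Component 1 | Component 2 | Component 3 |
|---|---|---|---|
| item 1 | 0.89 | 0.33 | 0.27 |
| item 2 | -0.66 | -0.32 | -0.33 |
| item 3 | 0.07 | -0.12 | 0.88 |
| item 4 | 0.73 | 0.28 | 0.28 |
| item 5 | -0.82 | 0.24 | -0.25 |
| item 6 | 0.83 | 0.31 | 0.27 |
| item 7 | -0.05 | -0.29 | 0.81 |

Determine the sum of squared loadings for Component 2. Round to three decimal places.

0.542

SS loadings for Component 2 = 0.33² + (-0.32)² + (-0.12)² + 0.28² + 0.24² + 0.31² + (-0.29)² = 0.1089 + 0.1024 + 0.0144 + 0.0784 + 0.0576 + 0.0961 + 0.0841 = 0.5419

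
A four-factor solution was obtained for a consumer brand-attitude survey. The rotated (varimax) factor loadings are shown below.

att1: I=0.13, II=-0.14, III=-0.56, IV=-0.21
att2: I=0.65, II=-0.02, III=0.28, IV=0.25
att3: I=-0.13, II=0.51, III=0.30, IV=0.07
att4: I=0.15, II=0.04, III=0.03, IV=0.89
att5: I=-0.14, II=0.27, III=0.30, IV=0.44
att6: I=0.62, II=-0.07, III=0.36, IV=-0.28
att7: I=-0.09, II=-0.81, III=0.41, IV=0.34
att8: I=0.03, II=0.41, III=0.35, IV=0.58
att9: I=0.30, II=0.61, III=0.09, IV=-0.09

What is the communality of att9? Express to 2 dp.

h² = 0.30² + 0.61² + 0.09² + (-0.09)² = 0.0900 + 0.3721 + 0.0081 + 0.0081 = 0.4783

0.48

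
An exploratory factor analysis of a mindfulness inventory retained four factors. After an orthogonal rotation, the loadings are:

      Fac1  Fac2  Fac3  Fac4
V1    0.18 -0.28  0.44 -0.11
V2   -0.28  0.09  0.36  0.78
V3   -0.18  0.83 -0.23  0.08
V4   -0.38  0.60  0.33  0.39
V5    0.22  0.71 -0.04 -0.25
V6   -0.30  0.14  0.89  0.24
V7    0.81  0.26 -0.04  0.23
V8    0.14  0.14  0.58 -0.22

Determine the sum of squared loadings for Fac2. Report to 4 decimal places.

SS loadings for Fac2 = (-0.28)² + 0.09² + 0.83² + 0.60² + 0.71² + 0.14² + 0.26² + 0.14² = 0.0784 + 0.0081 + 0.6889 + 0.3600 + 0.5041 + 0.0196 + 0.0676 + 0.0196 = 1.7463

1.7463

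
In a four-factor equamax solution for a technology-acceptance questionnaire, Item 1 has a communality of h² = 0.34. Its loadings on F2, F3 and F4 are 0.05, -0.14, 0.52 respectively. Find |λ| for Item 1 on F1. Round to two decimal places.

Under orthogonal rotation h² = Σλ², so λ_F1² = h² − (0.2925) = 0.34 − 0.2925 = 0.0475.
|λ| = √0.0475 = 0.2179.

0.22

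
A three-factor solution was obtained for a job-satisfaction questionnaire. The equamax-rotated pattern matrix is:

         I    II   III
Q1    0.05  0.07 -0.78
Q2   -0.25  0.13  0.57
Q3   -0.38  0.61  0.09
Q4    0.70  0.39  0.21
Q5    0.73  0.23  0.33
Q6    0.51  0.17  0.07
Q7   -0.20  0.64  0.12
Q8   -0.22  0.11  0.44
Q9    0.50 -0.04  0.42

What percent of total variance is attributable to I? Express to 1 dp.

SS loadings for I = 0.05² + (-0.25)² + (-0.38)² + 0.70² + 0.73² + 0.51² + (-0.20)² + (-0.22)² + 0.50² = 1.8308
With 9 standardized items, total variance = 9. Proportion = 1.8308/9 = 0.2034 → 20.34%.

20.3%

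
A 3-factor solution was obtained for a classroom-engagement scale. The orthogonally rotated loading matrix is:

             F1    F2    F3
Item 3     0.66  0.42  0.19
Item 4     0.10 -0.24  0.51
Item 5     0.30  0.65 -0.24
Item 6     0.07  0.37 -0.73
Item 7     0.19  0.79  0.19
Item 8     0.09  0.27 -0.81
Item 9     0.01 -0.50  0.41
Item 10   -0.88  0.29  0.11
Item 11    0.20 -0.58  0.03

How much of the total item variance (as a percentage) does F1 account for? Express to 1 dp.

SS loadings for F1 = 0.66² + 0.10² + 0.30² + 0.07² + 0.19² + 0.09² + 0.01² + (-0.88)² + 0.20² = 1.3992
With 9 standardized items, total variance = 9. Proportion = 1.3992/9 = 0.1555 → 15.55%.

15.5%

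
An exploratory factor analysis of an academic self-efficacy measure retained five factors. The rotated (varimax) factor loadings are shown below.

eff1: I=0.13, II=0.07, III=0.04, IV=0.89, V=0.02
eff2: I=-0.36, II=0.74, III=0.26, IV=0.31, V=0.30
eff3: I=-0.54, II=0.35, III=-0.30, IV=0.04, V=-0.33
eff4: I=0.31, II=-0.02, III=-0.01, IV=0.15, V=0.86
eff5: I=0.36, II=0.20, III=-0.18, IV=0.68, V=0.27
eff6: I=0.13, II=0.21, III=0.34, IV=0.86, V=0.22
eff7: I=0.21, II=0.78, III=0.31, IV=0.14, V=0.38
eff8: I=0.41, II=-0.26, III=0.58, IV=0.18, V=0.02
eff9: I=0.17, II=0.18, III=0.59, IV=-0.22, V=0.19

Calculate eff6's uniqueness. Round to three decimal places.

h² = 0.13² + 0.21² + 0.34² + 0.86² + 0.22² = 0.0169 + 0.0441 + 0.1156 + 0.7396 + 0.0484 = 0.9646
Uniqueness u² = 1 − h² = 1 − 0.9646 = 0.0354

0.035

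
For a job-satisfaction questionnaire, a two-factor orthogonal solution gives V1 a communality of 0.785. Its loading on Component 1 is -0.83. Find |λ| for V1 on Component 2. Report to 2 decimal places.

Under orthogonal rotation h² = Σλ², so λ_Component 2² = h² − (0.6889) = 0.785 − 0.6889 = 0.0961.
|λ| = √0.0961 = 0.3100.

0.31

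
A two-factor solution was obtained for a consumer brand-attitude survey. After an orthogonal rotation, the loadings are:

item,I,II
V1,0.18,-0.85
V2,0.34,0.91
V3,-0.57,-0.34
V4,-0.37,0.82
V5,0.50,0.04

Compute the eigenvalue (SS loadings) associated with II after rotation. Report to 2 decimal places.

SS loadings for II = (-0.85)² + 0.91² + (-0.34)² + 0.82² + 0.04² = 0.7225 + 0.8281 + 0.1156 + 0.6724 + 0.0016 = 2.3402

2.34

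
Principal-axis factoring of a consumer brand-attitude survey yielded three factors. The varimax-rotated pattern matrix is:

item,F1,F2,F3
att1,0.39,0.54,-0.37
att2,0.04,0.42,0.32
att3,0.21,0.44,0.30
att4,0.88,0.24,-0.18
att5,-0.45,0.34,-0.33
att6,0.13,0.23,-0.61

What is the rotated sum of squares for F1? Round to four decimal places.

1.1916

SS loadings for F1 = 0.39² + 0.04² + 0.21² + 0.88² + (-0.45)² + 0.13² = 0.1521 + 0.0016 + 0.0441 + 0.7744 + 0.2025 + 0.0169 = 1.1916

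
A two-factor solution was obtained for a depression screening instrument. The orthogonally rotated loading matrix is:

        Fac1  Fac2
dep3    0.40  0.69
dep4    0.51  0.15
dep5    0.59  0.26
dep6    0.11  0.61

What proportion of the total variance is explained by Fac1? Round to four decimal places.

SS loadings for Fac1 = 0.40² + 0.51² + 0.59² + 0.11² = 0.7803
Proportion of variance = 0.7803 / 4 = 0.1951.

0.1951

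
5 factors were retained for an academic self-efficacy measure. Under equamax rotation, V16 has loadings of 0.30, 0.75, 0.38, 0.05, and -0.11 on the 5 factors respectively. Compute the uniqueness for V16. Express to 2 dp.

0.19

h² = 0.30² + 0.75² + 0.38² + 0.05² + (-0.11)² = 0.0900 + 0.5625 + 0.1444 + 0.0025 + 0.0121 = 0.8115
Uniqueness u² = 1 − h² = 1 − 0.8115 = 0.1885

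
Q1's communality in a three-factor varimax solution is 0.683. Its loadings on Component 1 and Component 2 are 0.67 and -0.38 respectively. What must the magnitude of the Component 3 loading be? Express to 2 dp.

0.30

Under orthogonal rotation h² = Σλ², so λ_Component 3² = h² − (0.5933) = 0.683 − 0.5933 = 0.0897.
|λ| = √0.0897 = 0.2995.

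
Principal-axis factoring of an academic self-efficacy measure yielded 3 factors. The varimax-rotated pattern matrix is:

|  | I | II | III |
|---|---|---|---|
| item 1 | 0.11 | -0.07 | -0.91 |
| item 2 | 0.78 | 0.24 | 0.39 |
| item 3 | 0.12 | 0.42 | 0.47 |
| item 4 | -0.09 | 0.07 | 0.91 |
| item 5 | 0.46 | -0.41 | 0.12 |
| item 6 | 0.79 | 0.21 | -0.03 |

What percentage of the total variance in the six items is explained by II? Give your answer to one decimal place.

SS loadings for II = (-0.07)² + 0.24² + 0.42² + 0.07² + (-0.41)² + 0.21² = 0.4560
With 6 standardized items, total variance = 6. Proportion = 0.4560/6 = 0.0760 → 7.60%.

7.6%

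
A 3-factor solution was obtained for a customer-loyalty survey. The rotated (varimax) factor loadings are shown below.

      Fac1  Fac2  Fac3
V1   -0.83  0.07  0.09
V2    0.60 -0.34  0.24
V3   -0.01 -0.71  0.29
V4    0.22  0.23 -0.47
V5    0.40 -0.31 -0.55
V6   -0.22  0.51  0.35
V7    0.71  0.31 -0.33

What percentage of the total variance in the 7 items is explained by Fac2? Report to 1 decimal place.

SS loadings for Fac2 = 0.07² + (-0.34)² + (-0.71)² + 0.23² + (-0.31)² + 0.51² + 0.31² = 1.1298
With 7 standardized items, total variance = 7. Proportion = 1.1298/7 = 0.1614 → 16.14%.

16.1%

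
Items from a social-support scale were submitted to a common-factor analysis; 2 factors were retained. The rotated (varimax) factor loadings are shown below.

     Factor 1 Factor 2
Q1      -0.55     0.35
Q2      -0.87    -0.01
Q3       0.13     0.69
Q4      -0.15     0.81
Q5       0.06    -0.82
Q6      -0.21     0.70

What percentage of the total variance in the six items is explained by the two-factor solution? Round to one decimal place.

Communalities: 0.4250, 0.7570, 0.4930, 0.6786, 0.6760, 0.5341; Σh² = 3.5637.
Total variance with 6 standardized items is 6, so the solution explains 3.5637/6 = 0.5939 = 59.40%.

59.4%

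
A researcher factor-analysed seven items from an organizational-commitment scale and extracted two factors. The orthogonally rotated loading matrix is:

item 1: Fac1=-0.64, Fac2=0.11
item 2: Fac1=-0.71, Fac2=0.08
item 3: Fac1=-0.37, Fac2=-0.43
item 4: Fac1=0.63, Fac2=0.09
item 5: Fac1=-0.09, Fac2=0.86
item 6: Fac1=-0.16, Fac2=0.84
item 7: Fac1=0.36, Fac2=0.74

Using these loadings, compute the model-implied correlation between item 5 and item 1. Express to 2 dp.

r̂ = Σ λ_i·λ_j across factors = (-0.09)(-0.64) + (0.86)(0.11)
  = +0.0576 +0.0946 = 0.1522

0.15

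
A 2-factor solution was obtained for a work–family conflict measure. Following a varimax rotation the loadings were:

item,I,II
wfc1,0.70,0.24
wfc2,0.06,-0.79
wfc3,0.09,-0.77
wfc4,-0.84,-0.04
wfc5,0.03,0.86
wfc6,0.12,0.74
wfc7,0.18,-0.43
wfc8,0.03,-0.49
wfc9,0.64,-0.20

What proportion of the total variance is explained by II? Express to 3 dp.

SS loadings for II = 0.24² + (-0.79)² + (-0.77)² + (-0.04)² + 0.86² + 0.74² + (-0.43)² + (-0.49)² + (-0.20)² = 3.0284
Proportion of variance = 3.0284 / 9 = 0.3365.

0.336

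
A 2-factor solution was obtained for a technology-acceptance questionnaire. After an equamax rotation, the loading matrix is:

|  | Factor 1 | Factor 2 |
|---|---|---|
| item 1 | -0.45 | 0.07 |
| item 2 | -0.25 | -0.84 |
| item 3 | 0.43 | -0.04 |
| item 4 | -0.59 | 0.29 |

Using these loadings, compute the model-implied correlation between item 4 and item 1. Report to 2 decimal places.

0.29

r̂ = Σ λ_i·λ_j across factors = (-0.59)(-0.45) + (0.29)(0.07)
  = +0.2655 +0.0203 = 0.2858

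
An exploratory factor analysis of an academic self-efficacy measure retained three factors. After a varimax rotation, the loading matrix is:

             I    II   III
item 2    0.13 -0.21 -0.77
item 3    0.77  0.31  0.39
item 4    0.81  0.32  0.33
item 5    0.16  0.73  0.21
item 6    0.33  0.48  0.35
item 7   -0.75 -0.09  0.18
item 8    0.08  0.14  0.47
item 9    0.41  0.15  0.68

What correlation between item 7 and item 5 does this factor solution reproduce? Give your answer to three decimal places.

-0.148

r̂ = Σ λ_i·λ_j across factors = (-0.75)(0.16) + (-0.09)(0.73) + (0.18)(0.21)
  = -0.1200 -0.0657 +0.0378 = -0.1479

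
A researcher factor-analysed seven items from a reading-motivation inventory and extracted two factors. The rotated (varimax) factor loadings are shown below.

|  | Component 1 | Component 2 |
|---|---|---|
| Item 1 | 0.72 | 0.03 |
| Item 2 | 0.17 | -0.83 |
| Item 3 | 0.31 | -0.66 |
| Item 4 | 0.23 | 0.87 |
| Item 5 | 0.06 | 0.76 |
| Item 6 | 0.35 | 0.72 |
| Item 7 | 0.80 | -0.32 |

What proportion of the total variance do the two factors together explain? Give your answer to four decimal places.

Communalities: 0.5193, 0.7178, 0.5317, 0.8098, 0.5812, 0.6409, 0.7424; Σh² = 4.5431.
Total variance with 7 standardized items is 7, so the solution explains 4.5431/7 = 0.6490.

0.6490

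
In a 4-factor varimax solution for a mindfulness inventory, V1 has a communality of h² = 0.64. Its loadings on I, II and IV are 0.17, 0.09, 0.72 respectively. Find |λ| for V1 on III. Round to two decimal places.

0.29

Under orthogonal rotation h² = Σλ², so λ_III² = h² − (0.5554) = 0.64 − 0.5554 = 0.0846.
|λ| = √0.0846 = 0.2909.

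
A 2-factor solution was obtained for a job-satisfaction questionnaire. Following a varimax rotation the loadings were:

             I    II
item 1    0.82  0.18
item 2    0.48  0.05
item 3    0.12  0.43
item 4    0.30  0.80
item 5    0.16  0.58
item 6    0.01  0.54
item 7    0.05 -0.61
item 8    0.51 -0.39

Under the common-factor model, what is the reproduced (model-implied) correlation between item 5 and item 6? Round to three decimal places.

r̂ = Σ λ_i·λ_j across factors = (0.16)(0.01) + (0.58)(0.54)
  = +0.0016 +0.3132 = 0.3148

0.315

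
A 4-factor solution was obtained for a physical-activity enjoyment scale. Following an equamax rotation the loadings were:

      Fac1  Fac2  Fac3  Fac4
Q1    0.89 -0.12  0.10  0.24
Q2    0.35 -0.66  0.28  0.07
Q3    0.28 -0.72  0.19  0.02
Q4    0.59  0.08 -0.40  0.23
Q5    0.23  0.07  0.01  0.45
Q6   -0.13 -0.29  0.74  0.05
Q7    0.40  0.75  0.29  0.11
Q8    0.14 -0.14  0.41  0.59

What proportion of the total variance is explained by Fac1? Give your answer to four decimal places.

SS loadings for Fac1 = 0.89² + 0.35² + 0.28² + 0.59² + 0.23² + (-0.13)² + 0.40² + 0.14² = 1.5905
Proportion of variance = 1.5905 / 8 = 0.1988.

0.1988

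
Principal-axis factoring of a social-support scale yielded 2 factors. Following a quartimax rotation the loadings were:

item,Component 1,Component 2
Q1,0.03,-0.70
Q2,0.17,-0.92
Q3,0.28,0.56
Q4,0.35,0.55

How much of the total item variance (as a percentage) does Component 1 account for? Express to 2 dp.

SS loadings for Component 1 = 0.03² + 0.17² + 0.28² + 0.35² = 0.2307
With 4 standardized items, total variance = 4. Proportion = 0.2307/4 = 0.0577 → 5.77%.

5.77%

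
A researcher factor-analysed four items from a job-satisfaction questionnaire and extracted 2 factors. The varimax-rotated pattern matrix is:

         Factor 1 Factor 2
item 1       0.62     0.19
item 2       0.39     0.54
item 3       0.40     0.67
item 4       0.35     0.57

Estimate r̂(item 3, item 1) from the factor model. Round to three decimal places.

r̂ = Σ λ_i·λ_j across factors = (0.40)(0.62) + (0.67)(0.19)
  = +0.2480 +0.1273 = 0.3753

0.375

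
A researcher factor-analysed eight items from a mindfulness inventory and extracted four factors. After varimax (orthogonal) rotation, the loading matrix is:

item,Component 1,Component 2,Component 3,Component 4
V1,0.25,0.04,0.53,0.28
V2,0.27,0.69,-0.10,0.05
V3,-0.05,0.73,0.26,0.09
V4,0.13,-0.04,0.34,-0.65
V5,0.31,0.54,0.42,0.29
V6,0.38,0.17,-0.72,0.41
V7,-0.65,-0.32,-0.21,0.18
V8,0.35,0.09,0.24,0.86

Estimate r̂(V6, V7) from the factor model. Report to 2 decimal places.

r̂ = Σ λ_i·λ_j across factors = (0.38)(-0.65) + (0.17)(-0.32) + (-0.72)(-0.21) + (0.41)(0.18)
  = -0.2470 -0.0544 +0.1512 +0.0738 = -0.0764

-0.08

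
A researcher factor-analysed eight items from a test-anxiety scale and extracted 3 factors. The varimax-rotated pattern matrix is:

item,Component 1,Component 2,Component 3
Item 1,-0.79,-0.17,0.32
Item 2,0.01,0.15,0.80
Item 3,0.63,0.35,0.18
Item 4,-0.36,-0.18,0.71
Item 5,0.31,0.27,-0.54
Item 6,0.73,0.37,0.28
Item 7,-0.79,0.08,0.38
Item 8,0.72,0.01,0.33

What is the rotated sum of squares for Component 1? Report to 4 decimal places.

2.9222

SS loadings for Component 1 = (-0.79)² + 0.01² + 0.63² + (-0.36)² + 0.31² + 0.73² + (-0.79)² + 0.72² = 0.6241 + 0.0001 + 0.3969 + 0.1296 + 0.0961 + 0.5329 + 0.6241 + 0.5184 = 2.9222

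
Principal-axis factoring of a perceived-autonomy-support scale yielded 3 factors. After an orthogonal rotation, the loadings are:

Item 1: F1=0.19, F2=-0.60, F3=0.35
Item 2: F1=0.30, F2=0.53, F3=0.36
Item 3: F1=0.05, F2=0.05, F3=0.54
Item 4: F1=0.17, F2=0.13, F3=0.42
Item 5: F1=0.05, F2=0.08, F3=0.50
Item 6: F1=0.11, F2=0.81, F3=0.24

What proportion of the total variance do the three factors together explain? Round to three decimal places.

SS loadings by factor: 0.1721, 1.3228, 1.0277; total = 2.5226.
Total variance with 6 standardized items is 6, so the solution explains 2.5226/6 = 0.4204.

0.420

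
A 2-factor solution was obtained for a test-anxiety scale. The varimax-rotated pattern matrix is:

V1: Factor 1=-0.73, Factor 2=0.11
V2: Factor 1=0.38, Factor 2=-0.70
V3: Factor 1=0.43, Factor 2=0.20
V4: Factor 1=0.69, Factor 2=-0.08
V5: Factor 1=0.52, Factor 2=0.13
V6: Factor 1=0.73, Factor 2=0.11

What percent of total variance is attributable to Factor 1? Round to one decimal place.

35.7%

SS loadings for Factor 1 = (-0.73)² + 0.38² + 0.43² + 0.69² + 0.52² + 0.73² = 2.1416
With 6 standardized items, total variance = 6. Proportion = 2.1416/6 = 0.3569 → 35.69%.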